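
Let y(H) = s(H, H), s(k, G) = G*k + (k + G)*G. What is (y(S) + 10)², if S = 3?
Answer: 1369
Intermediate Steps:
s(k, G) = G*k + G*(G + k) (s(k, G) = G*k + (G + k)*G = G*k + G*(G + k))
y(H) = 3*H² (y(H) = H*(H + 2*H) = H*(3*H) = 3*H²)
(y(S) + 10)² = (3*3² + 10)² = (3*9 + 10)² = (27 + 10)² = 37² = 1369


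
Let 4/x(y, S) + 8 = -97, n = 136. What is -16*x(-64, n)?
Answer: 64/105 ≈ 0.60952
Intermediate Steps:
x(y, S) = -4/105 (x(y, S) = 4/(-8 - 97) = 4/(-105) = 4*(-1/105) = -4/105)
-16*x(-64, n) = -16*(-4/105) = 64/105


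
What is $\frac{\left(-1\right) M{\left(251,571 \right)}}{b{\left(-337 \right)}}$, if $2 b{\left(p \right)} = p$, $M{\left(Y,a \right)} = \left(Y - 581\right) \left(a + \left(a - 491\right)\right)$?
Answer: $- \frac{429660}{337} \approx -1275.0$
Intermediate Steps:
$M{\left(Y,a \right)} = \left(-581 + Y\right) \left(-491 + 2 a\right)$ ($M{\left(Y,a \right)} = \left(-581 + Y\right) \left(a + \left(a - 491\right)\right) = \left(-581 + Y\right) \left(a + \left(-491 + a\right)\right) = \left(-581 + Y\right) \left(-491 + 2 a\right)$)
$b{\left(p \right)} = \frac{p}{2}$
$\frac{\left(-1\right) M{\left(251,571 \right)}}{b{\left(-337 \right)}} = \frac{\left(-1\right) \left(285271 - 663502 - 123241 + 2 \cdot 251 \cdot 571\right)}{\frac{1}{2} \left(-337\right)} = \frac{\left(-1\right) \left(285271 - 663502 - 123241 + 286642\right)}{- \frac{337}{2}} = \left(-1\right) \left(-214830\right) \left(- \frac{2}{337}\right) = 214830 \left(- \frac{2}{337}\right) = - \frac{429660}{337}$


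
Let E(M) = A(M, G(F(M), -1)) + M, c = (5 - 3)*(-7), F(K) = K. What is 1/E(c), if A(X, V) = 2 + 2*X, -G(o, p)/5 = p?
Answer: -1/40 ≈ -0.025000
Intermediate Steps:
c = -14 (c = 2*(-7) = -14)
G(o, p) = -5*p
E(M) = 2 + 3*M (E(M) = (2 + 2*M) + M = 2 + 3*M)
1/E(c) = 1/(2 + 3*(-14)) = 1/(2 - 42) = 1/(-40) = -1/40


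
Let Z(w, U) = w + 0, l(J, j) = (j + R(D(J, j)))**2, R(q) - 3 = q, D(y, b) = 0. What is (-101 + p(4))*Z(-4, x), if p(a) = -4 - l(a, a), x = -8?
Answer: 616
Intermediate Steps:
R(q) = 3 + q
l(J, j) = (3 + j)**2 (l(J, j) = (j + (3 + 0))**2 = (j + 3)**2 = (3 + j)**2)
p(a) = -4 - (3 + a)**2
Z(w, U) = w
(-101 + p(4))*Z(-4, x) = (-101 + (-4 - (3 + 4)**2))*(-4) = (-101 + (-4 - 1*7**2))*(-4) = (-101 + (-4 - 1*49))*(-4) = (-101 + (-4 - 49))*(-4) = (-101 - 53)*(-4) = -154*(-4) = 616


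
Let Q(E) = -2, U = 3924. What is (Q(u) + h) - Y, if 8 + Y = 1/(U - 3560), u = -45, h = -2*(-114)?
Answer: 85175/364 ≈ 234.00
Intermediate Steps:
h = 228
Y = -2911/364 (Y = -8 + 1/(3924 - 3560) = -8 + 1/364 = -2911/364 ≈ -7.9973)
(Q(u) + h) - Y = (-2 + 228) - 1*(-2911/364) = 226 + 2911/364 = 85175/364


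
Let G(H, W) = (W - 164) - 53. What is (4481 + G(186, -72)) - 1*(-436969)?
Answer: 441161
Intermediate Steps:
G(H, W) = -217 + W (G(H, W) = (-164 + W) - 53 = -217 + W)
(4481 + G(186, -72)) - 1*(-436969) = (4481 + (-217 - 72)) - 1*(-436969) = (4481 - 289) + 436969 = 4192 + 436969 = 441161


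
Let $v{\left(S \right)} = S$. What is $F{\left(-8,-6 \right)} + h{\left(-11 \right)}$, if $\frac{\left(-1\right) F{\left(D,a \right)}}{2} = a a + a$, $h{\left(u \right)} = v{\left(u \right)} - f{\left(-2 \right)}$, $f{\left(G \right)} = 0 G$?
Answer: $-71$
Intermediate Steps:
$f{\left(G \right)} = 0$
$h{\left(u \right)} = u$ ($h{\left(u \right)} = u - 0 = u + 0 = u$)
$F{\left(D,a \right)} = - 2 a - 2 a^{2}$ ($F{\left(D,a \right)} = - 2 \left(a a + a\right) = - 2 \left(a^{2} + a\right) = - 2 \left(a + a^{2}\right) = - 2 a - 2 a^{2}$)
$F{\left(-8,-6 \right)} + h{\left(-11 \right)} = \left(-2\right) \left(-6\right) \left(1 - 6\right) - 11 = \left(-2\right) \left(-6\right) \left(-5\right) - 11 = -60 - 11 = -71$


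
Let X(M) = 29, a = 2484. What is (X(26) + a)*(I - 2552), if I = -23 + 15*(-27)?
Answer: -7488740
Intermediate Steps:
I = -428 (I = -23 - 405 = -428)
(X(26) + a)*(I - 2552) = (29 + 2484)*(-428 - 2552) = 2513*(-2980) = -7488740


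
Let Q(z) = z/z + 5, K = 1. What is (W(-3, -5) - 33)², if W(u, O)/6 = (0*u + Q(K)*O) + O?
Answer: 59049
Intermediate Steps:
Q(z) = 6 (Q(z) = 1 + 5 = 6)
W(u, O) = 42*O (W(u, O) = 6*((0*u + 6*O) + O) = 6*((0 + 6*O) + O) = 6*(6*O + O) = 6*(7*O) = 42*O)
(W(-3, -5) - 33)² = (42*(-5) - 33)² = (-210 - 33)² = (-243)² = 59049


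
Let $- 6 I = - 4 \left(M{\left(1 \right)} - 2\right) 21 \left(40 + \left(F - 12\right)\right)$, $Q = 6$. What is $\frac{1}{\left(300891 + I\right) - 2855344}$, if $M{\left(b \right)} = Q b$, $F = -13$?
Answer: $- \frac{1}{2553613} \approx -3.916 \cdot 10^{-7}$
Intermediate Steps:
$M{\left(b \right)} = 6 b$
$I = 840$ ($I = - \frac{- 4 \left(6 \cdot 1 - 2\right) 21 \left(40 - 25\right)}{6} = - \frac{- 4 \left(6 - 2\right) 21 \left(40 - 25\right)}{6} = - \frac{\left(-4\right) 4 \cdot 21 \cdot 15}{6} = - \frac{\left(-16\right) 21 \cdot 15}{6} = - \frac{\left(-336\right) 15}{6} = \left(- \frac{1}{6}\right) \left(-5040\right) = 840$)
$\frac{1}{\left(300891 + I\right) - 2855344} = \frac{1}{\left(300891 + 840\right) - 2855344} = \frac{1}{301731 - 2855344} = \frac{1}{-2553613} = - \frac{1}{2553613}$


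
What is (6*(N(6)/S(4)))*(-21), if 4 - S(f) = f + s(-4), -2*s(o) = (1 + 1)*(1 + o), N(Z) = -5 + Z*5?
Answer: 1050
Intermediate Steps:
N(Z) = -5 + 5*Z
s(o) = -1 - o (s(o) = -(1 + 1)*(1 + o)/2 = -(1 + o) = -(2 + 2*o)/2 = -1 - o)
S(f) = 1 - f (S(f) = 4 - (f + (-1 - 1*(-4))) = 4 - (f + (-1 + 4)) = 4 - (f + 3) = 4 - (3 + f) = 4 + (-3 - f) = 1 - f)
(6*(N(6)/S(4)))*(-21) = (6*((-5 + 5*6)/(1 - 1*4)))*(-21) = (6*((-5 + 30)/(1 - 4)))*(-21) = (6*(25/(-3)))*(-21) = (6*(25*(-1/3)))*(-21) = (6*(-25/3))*(-21) = -50*(-21) = 1050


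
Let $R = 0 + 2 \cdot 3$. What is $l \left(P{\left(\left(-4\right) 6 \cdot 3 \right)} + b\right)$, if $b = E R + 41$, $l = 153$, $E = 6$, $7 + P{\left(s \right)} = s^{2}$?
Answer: $803862$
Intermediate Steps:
$R = 6$ ($R = 0 + 6 = 6$)
$P{\left(s \right)} = -7 + s^{2}$
$b = 77$ ($b = 6 \cdot 6 + 41 = 36 + 41 = 77$)
$l \left(P{\left(\left(-4\right) 6 \cdot 3 \right)} + b\right) = 153 \left(\left(-7 + \left(\left(-4\right) 6 \cdot 3\right)^{2}\right) + 77\right) = 153 \left(\left(-7 + \left(\left(-24\right) 3\right)^{2}\right) + 77\right) = 153 \left(\left(-7 + \left(-72\right)^{2}\right) + 77\right) = 153 \left(\left(-7 + 5184\right) + 77\right) = 153 \left(5177 + 77\right) = 153 \cdot 5254 = 803862$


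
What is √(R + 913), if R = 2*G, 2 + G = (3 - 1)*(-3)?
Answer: √897 ≈ 29.950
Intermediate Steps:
G = -8 (G = -2 + (3 - 1)*(-3) = -2 + 2*(-3) = -2 - 6 = -8)
R = -16 (R = 2*(-8) = -16)
√(R + 913) = √(-16 + 913) = √897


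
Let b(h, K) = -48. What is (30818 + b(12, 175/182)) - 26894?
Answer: 3876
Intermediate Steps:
(30818 + b(12, 175/182)) - 26894 = (30818 - 48) - 26894 = 30770 - 26894 = 3876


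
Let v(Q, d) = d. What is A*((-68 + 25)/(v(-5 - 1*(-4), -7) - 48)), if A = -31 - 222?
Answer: -989/5 ≈ -197.80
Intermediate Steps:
A = -253
A*((-68 + 25)/(v(-5 - 1*(-4), -7) - 48)) = -253*(-68 + 25)/(-7 - 48) = -(-10879)/(-55) = -(-10879)*(-1)/55 = -253*43/55 = -989/5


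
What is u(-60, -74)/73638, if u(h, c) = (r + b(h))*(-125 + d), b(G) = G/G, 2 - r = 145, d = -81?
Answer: 14626/36819 ≈ 0.39724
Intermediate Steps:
r = -143 (r = 2 - 1*145 = 2 - 145 = -143)
b(G) = 1
u(h, c) = 29252 (u(h, c) = (-143 + 1)*(-125 - 81) = -142*(-206) = 29252)
u(-60, -74)/73638 = 29252/73638 = 29252*(1/73638) = 14626/36819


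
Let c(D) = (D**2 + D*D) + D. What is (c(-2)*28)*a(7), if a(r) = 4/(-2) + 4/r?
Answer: -240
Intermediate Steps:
a(r) = -2 + 4/r (a(r) = 4*(-1/2) + 4/r = -2 + 4/r)
c(D) = D + 2*D**2 (c(D) = (D**2 + D**2) + D = 2*D**2 + D = D + 2*D**2)
(c(-2)*28)*a(7) = (-2*(1 + 2*(-2))*28)*(-2 + 4/7) = (-2*(1 - 4)*28)*(-2 + 4*(1/7)) = (-2*(-3)*28)*(-2 + 4/7) = (6*28)*(-10/7) = 168*(-10/7) = -240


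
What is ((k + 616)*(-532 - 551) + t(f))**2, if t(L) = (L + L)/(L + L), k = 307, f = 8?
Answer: 999216153664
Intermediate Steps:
t(L) = 1 (t(L) = (2*L)/((2*L)) = (2*L)*(1/(2*L)) = 1)
((k + 616)*(-532 - 551) + t(f))**2 = ((307 + 616)*(-532 - 551) + 1)**2 = (923*(-1083) + 1)**2 = (-999609 + 1)**2 = (-999608)**2 = 999216153664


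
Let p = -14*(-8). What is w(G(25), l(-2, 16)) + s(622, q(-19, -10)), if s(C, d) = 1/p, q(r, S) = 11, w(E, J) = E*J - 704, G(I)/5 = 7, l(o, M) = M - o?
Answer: -8287/112 ≈ -73.991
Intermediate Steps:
G(I) = 35 (G(I) = 5*7 = 35)
w(E, J) = -704 + E*J
p = 112
s(C, d) = 1/112
w(G(25), l(-2, 16)) + s(622, q(-19, -10)) = (-704 + 35*(16 - 1*(-2))) + 1/112 = (-704 + 35*(16 + 2)) + 1/112 = (-704 + 35*18) + 1/112 = (-704 + 630) + 1/112 = -74 + 1/112 = -8287/112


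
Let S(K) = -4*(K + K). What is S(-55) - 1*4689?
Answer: -4249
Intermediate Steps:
S(K) = -8*K
S(-55) - 1*4689 = -8*(-55) - 1*4689 = 440 - 4689 = -4249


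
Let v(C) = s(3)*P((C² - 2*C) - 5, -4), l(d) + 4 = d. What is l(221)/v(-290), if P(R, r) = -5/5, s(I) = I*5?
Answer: -217/15 ≈ -14.467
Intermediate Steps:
l(d) = -4 + d
s(I) = 5*I
P(R, r) = -1 (P(R, r) = -5*⅕ = -1)
v(C) = -15 (v(C) = (5*3)*(-1) = 15*(-1) = -15)
l(221)/v(-290) = (-4 + 221)/(-15) = 217*(-1/15) = -217/15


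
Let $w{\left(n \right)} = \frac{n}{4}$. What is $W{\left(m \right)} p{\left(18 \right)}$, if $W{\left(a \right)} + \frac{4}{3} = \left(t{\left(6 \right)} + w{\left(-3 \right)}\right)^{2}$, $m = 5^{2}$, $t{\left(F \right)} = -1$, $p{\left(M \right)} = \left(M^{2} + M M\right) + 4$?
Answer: $\frac{13529}{12} \approx 1127.4$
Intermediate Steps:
$w{\left(n \right)} = \frac{n}{4}$ ($w{\left(n \right)} = n \frac{1}{4} = \frac{n}{4}$)
$p{\left(M \right)} = 4 + 2 M^{2}$ ($p{\left(M \right)} = \left(M^{2} + M^{2}\right) + 4 = 2 M^{2} + 4 = 4 + 2 M^{2}$)
$m = 25$
$W{\left(a \right)} = \frac{83}{48}$ ($W{\left(a \right)} = - \frac{4}{3} + \left(-1 + \frac{1}{4} \left(-3\right)\right)^{2} = - \frac{4}{3} + \left(-1 - \frac{3}{4}\right)^{2} = - \frac{4}{3} + \left(- \frac{7}{4}\right)^{2} = - \frac{4}{3} + \frac{49}{16} = \frac{83}{48}$)
$W{\left(m \right)} p{\left(18 \right)} = \frac{83 \left(4 + 2 \cdot 18^{2}\right)}{48} = \frac{83 \left(4 + 2 \cdot 324\right)}{48} = \frac{83 \left(4 + 648\right)}{48} = \frac{83}{48} \cdot 652 = \frac{13529}{12}$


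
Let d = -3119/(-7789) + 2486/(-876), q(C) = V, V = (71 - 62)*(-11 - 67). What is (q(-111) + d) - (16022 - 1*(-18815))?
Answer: -121252528303/3411582 ≈ -35541.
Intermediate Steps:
V = -702 (V = 9*(-78) = -702)
q(C) = -702
d = -8315605/3411582 (d = -3119*(-1/7789) + 2486*(-1/876) = 3119/7789 - 1243/438 = -8315605/3411582 ≈ -2.4375)
(q(-111) + d) - (16022 - 1*(-18815)) = (-702 - 8315605/3411582) - (16022 - 1*(-18815)) = -2403246169/3411582 - (16022 + 18815) = -2403246169/3411582 - 1*34837 = -2403246169/3411582 - 34837 = -121252528303/3411582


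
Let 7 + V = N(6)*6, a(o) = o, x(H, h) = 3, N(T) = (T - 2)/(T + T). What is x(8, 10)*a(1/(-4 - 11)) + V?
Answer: -26/5 ≈ -5.2000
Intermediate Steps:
N(T) = (-2 + T)/(2*T) (N(T) = (-2 + T)/((2*T)) = (-2 + T)*(1/(2*T)) = (-2 + T)/(2*T))
V = -5 (V = -7 + ((½)*(-2 + 6)/6)*6 = -7 + ((½)*(⅙)*4)*6 = -7 + (⅓)*6 = -7 + 2 = -5)
x(8, 10)*a(1/(-4 - 11)) + V = 3/(-4 - 11) - 5 = 3/(-15) - 5 = 3*(-1/15) - 5 = -⅕ - 5 = -26/5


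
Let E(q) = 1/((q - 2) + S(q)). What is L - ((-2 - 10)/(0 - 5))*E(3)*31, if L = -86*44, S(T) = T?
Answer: -19013/5 ≈ -3802.6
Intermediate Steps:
E(q) = 1/(-2 + 2*q) (E(q) = 1/((q - 2) + q) = 1/((-2 + q) + q) = 1/(-2 + 2*q))
L = -3784
L - ((-2 - 10)/(0 - 5))*E(3)*31 = -3784 - ((-2 - 10)/(0 - 5))*(1/(2*(-1 + 3)))*31 = -3784 - (-12/(-5))*((1/2)/2)*31 = -3784 - (-12*(-1/5))*((1/2)*(1/2))*31 = -3784 - (12/5)*(1/4)*31 = -3784 - 3*31/5 = -3784 - 1*93/5 = -3784 - 93/5 = -19013/5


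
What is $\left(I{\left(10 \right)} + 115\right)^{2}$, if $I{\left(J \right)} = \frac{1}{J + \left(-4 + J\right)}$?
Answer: $\frac{3389281}{256} \approx 13239.0$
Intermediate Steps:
$I{\left(J \right)} = \frac{1}{-4 + 2 J}$
$\left(I{\left(10 \right)} + 115\right)^{2} = \left(\frac{1}{2 \left(-2 + 10\right)} + 115\right)^{2} = \left(\frac{1}{2 \cdot 8} + 115\right)^{2} = \left(\frac{1}{2} \cdot \frac{1}{8} + 115\right)^{2} = \left(\frac{1}{16} + 115\right)^{2} = \left(\frac{1841}{16}\right)^{2} = \frac{3389281}{256}$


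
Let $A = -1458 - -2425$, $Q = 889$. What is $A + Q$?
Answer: $1856$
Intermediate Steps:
$A = 967$ ($A = -1458 + 2425 = 967$)
$A + Q = 967 + 889 = 1856$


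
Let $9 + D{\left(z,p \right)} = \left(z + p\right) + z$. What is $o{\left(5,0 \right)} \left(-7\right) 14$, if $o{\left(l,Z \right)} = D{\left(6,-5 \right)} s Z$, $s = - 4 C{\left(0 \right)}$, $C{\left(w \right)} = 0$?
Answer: $0$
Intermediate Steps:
$D{\left(z,p \right)} = -9 + p + 2 z$ ($D{\left(z,p \right)} = -9 + \left(\left(z + p\right) + z\right) = -9 + \left(\left(p + z\right) + z\right) = -9 + \left(p + 2 z\right) = -9 + p + 2 z$)
$s = 0$ ($s = \left(-4\right) 0 = 0$)
$o{\left(l,Z \right)} = 0$ ($o{\left(l,Z \right)} = \left(-9 - 5 + 2 \cdot 6\right) 0 Z = \left(-9 - 5 + 12\right) 0 Z = \left(-2\right) 0 Z = 0 Z = 0$)
$o{\left(5,0 \right)} \left(-7\right) 14 = 0 \left(-7\right) 14 = 0 \cdot 14 = 0$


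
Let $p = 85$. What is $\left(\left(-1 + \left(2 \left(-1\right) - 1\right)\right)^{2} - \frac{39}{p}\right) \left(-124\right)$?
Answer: $- \frac{163804}{85} \approx -1927.1$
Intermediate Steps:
$\left(\left(-1 + \left(2 \left(-1\right) - 1\right)\right)^{2} - \frac{39}{p}\right) \left(-124\right) = \left(\left(-1 + \left(2 \left(-1\right) - 1\right)\right)^{2} - \frac{39}{85}\right) \left(-124\right) = \left(\left(-1 - 3\right)^{2} - \frac{39}{85}\right) \left(-124\right) = \left(\left(-4\right)^{2} - \frac{39}{85}\right) \left(-124\right) = \left(16 - \frac{39}{85}\right) \left(-124\right) = \frac{1321}{85} \left(-124\right) = - \frac{163804}{85}$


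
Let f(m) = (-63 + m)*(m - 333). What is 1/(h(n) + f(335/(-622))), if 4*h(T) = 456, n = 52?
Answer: 386884/8243170957 ≈ 4.6934e-5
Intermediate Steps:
f(m) = (-333 + m)*(-63 + m) (f(m) = (-63 + m)*(-333 + m) = (-333 + m)*(-63 + m))
h(T) = 114 (h(T) = (¼)*456 = 114)
1/(h(n) + f(335/(-622))) = 1/(114 + (20979 + (335/(-622))² - 132660/(-622))) = 1/(114 + (20979 + (335*(-1/622))² - 132660*(-1)/622)) = 1/(114 + (20979 + (-335/622)² - 396*(-335/622))) = 1/(114 + (20979 + 112225/386884 + 66330/311)) = 1/(114 + 8199066181/386884) = 1/(8243170957/386884) = 386884/8243170957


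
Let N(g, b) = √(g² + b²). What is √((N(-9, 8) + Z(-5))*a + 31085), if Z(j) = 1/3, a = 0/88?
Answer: √31085 ≈ 176.31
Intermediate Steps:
a = 0 (a = 0*(1/88) = 0)
Z(j) = ⅓
N(g, b) = √(b² + g²)
√((N(-9, 8) + Z(-5))*a + 31085) = √((√(8² + (-9)²) + ⅓)*0 + 31085) = √((√(64 + 81) + ⅓)*0 + 31085) = √((√145 + ⅓)*0 + 31085) = √((⅓ + √145)*0 + 31085) = √(0 + 31085) = √31085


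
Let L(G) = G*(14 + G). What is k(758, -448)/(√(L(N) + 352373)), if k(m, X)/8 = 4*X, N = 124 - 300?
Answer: -14336*√380885/380885 ≈ -23.229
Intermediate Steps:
N = -176
k(m, X) = 32*X (k(m, X) = 8*(4*X) = 32*X)
k(758, -448)/(√(L(N) + 352373)) = (32*(-448))/(√(-176*(14 - 176) + 352373)) = -14336/√(-176*(-162) + 352373) = -14336/√(28512 + 352373) = -14336*√380885/380885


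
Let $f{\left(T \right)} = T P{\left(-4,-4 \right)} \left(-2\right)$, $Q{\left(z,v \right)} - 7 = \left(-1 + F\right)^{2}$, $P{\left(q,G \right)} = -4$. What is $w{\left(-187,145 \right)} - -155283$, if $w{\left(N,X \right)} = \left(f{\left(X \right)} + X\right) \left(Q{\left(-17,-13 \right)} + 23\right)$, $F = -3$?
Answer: $215313$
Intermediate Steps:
$Q{\left(z,v \right)} = 23$ ($Q{\left(z,v \right)} = 7 + \left(-1 - 3\right)^{2} = 7 + \left(-4\right)^{2} = 7 + 16 = 23$)
$f{\left(T \right)} = 8 T$ ($f{\left(T \right)} = T \left(-4\right) \left(-2\right) = - 4 T \left(-2\right) = 8 T$)
$w{\left(N,X \right)} = 414 X$ ($w{\left(N,X \right)} = \left(8 X + X\right) \left(23 + 23\right) = 9 X 46 = 414 X$)
$w{\left(-187,145 \right)} - -155283 = 414 \cdot 145 - -155283 = 60030 + 155283 = 215313$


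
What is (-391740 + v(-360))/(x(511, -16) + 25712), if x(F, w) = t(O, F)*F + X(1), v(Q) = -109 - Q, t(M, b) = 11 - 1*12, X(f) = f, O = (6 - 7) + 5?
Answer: -391489/25202 ≈ -15.534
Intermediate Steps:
O = 4 (O = -1 + 5 = 4)
t(M, b) = -1 (t(M, b) = 11 - 12 = -1)
x(F, w) = 1 - F (x(F, w) = -F + 1 = 1 - F)
(-391740 + v(-360))/(x(511, -16) + 25712) = (-391740 + (-109 - 1*(-360)))/((1 - 1*511) + 25712) = (-391740 + (-109 + 360))/((1 - 511) + 25712) = (-391740 + 251)/(-510 + 25712) = -391489/25202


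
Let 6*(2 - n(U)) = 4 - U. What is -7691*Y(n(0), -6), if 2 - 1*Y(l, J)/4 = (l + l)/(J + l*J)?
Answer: -1415144/21 ≈ -67388.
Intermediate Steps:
n(U) = 4/3 + U/6 (n(U) = 2 - (4 - U)/6 = 2 + (-⅔ + U/6) = 4/3 + U/6)
Y(l, J) = 8 - 8*l/(J + J*l) (Y(l, J) = 8 - 4*(l + l)/(J + l*J) = 8 - 4*2*l/(J + J*l) = 8 - 8*l/(J + J*l))
-7691*Y(n(0), -6) = -61528*(-6 - (4/3 + (⅙)*0) - 6*(4/3 + (⅙)*0))/((-6)*(1 + (4/3 + (⅙)*0))) = -61528*(-1)*(-6 - (4/3 + 0) - 6*(4/3 + 0))/(6*(1 + (4/3 + 0))) = -61528*(-1)*(-6 - 1*4/3 - 6*4/3)/(6*(1 + 4/3)) = -61528*(-1)*(-6 - 4/3 - 8)/(6*7/3) = -61528*(-1)*3*(-46)/(6*7*3) = -7691*184/21 = -1415144/21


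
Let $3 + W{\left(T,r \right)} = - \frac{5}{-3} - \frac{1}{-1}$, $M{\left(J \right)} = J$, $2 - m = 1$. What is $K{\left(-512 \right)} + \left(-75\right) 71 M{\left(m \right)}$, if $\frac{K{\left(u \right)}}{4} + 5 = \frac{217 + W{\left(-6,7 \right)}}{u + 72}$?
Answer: $- \frac{176450}{33} \approx -5347.0$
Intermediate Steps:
$m = 1$ ($m = 2 - 1 = 1$)
$W{\left(T,r \right)} = - \frac{1}{3}$ ($W{\left(T,r \right)} = -3 - \left(-1 - \frac{5}{3}\right) = -3 - - \frac{8}{3} = -3 + \left(\frac{5}{3} + 1\right) = -3 + \frac{8}{3} = - \frac{1}{3}$)
$K{\left(u \right)} = -20 + \frac{2600}{3 \left(72 + u\right)}$ ($K{\left(u \right)} = -20 + 4 \frac{217 - \frac{1}{3}}{u + 72} = -20 + 4 \frac{650}{3 \left(72 + u\right)} = -20 + \frac{2600}{3 \left(72 + u\right)}$)
$K{\left(-512 \right)} + \left(-75\right) 71 M{\left(m \right)} = \frac{20 \left(-86 - -1536\right)}{3 \left(72 - 512\right)} + \left(-75\right) 71 \cdot 1 = \frac{20 \left(-86 + 1536\right)}{3 \left(-440\right)} - 5325 = \frac{20}{3} \left(- \frac{1}{440}\right) 1450 - 5325 = - \frac{725}{33} - 5325 = - \frac{176450}{33}$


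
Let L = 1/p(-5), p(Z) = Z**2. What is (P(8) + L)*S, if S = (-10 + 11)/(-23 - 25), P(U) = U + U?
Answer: -401/1200 ≈ -0.33417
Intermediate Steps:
P(U) = 2*U
S = -1/48 (S = 1/(-48) = 1*(-1/48) = -1/48 ≈ -0.020833)
L = 1/25 (L = 1/((-5)**2) = 1/25 ≈ 0.040000)
(P(8) + L)*S = (2*8 + 1/25)*(-1/48) = (16 + 1/25)*(-1/48) = (401/25)*(-1/48) = -401/1200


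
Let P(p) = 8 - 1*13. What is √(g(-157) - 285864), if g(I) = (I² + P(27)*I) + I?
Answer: I*√260587 ≈ 510.48*I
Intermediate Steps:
P(p) = -5 (P(p) = 8 - 13 = -5)
g(I) = I² - 4*I (g(I) = (I² - 5*I) + I = I² - 4*I)
√(g(-157) - 285864) = √(-157*(-4 - 157) - 285864) = √(-157*(-161) - 285864) = √(25277 - 285864) = √(-260587) = I*√260587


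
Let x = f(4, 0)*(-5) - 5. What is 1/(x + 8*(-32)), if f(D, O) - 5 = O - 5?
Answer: -1/261 ≈ -0.0038314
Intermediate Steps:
f(D, O) = O (f(D, O) = 5 + (O - 5) = 5 + (-5 + O) = O)
x = -5 (x = 0*(-5) - 5 = 0 - 5 = -5)
1/(x + 8*(-32)) = 1/(-5 + 8*(-32)) = 1/(-5 - 256) = 1/(-261) = -1/261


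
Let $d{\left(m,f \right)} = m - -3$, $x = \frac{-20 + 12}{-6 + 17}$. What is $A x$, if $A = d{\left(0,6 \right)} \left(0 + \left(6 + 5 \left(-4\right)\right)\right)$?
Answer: $\frac{336}{11} \approx 30.545$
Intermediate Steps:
$x = - \frac{8}{11} \approx -0.72727$
$d{\left(m,f \right)} = 3 + m$ ($d{\left(m,f \right)} = m + 3 = 3 + m$)
$A = -42$ ($A = \left(3 + 0\right) \left(0 + \left(6 + 5 \left(-4\right)\right)\right) = 3 \left(0 + \left(6 - 20\right)\right) = 3 \left(0 - 14\right) = 3 \left(-14\right) = -42$)
$A x = \left(-42\right) \left(- \frac{8}{11}\right) = \frac{336}{11}$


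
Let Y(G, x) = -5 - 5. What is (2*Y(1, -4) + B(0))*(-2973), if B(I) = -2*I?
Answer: 59460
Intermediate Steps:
Y(G, x) = -10
(2*Y(1, -4) + B(0))*(-2973) = (2*(-10) - 2*0)*(-2973) = (-20 + 0)*(-2973) = -20*(-2973) = 59460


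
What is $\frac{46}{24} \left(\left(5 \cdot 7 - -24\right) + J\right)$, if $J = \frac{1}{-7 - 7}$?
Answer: $\frac{6325}{56} \approx 112.95$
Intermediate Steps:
$J = - \frac{1}{14}$ ($J = \frac{1}{-14} = - \frac{1}{14} \approx -0.071429$)
$\frac{46}{24} \left(\left(5 \cdot 7 - -24\right) + J\right) = \frac{46}{24} \left(\left(5 \cdot 7 - -24\right) - \frac{1}{14}\right) = 46 \cdot \frac{1}{24} \left(\left(35 + 24\right) - \frac{1}{14}\right) = \frac{23 \left(59 - \frac{1}{14}\right)}{12} = \frac{23}{12} \cdot \frac{825}{14} = \frac{6325}{56}$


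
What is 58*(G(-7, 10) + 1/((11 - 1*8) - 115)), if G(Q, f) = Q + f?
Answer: 9715/56 ≈ 173.48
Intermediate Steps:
58*(G(-7, 10) + 1/((11 - 1*8) - 115)) = 58*((-7 + 10) + 1/((11 - 1*8) - 115)) = 58*(3 + 1/((11 - 8) - 115)) = 58*(3 + 1/(3 - 115)) = 58*(3 + 1/(-112)) = 58*(3 - 1/112) = 58*(335/112) = 9715/56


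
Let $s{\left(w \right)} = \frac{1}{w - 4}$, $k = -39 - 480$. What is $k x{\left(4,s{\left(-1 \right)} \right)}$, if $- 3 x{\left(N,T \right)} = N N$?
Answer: $2768$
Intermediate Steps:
$k = -519$ ($k = -39 - 480 = -519$)
$s{\left(w \right)} = \frac{1}{-4 + w}$
$x{\left(N,T \right)} = - \frac{N^{2}}{3}$ ($x{\left(N,T \right)} = - \frac{N N}{3} = - \frac{N^{2}}{3}$)
$k x{\left(4,s{\left(-1 \right)} \right)} = - 519 \left(- \frac{4^{2}}{3}\right) = - 519 \left(\left(- \frac{1}{3}\right) 16\right) = \left(-519\right) \left(- \frac{16}{3}\right) = 2768$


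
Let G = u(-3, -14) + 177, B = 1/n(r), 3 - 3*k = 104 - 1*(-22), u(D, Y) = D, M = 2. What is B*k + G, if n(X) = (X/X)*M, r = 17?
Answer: 307/2 ≈ 153.50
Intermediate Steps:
n(X) = 2 (n(X) = (X/X)*2 = 1*2 = 2)
k = -41 (k = 1 - (104 - 1*(-22))/3 = 1 - (104 + 22)/3 = 1 - ⅓*126 = 1 - 42 = -41)
B = ½ (B = 1/2 = ½ ≈ 0.50000)
G = 174 (G = -3 + 177 = 174)
B*k + G = (½)*(-41) + 174 = -41/2 + 174 = 307/2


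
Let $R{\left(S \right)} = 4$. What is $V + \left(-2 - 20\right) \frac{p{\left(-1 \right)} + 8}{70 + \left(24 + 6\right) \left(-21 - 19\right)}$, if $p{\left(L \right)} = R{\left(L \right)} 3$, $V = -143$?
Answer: $- \frac{16115}{113} \approx -142.61$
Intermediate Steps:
$p{\left(L \right)} = 12$ ($p{\left(L \right)} = 4 \cdot 3 = 12$)
$V + \left(-2 - 20\right) \frac{p{\left(-1 \right)} + 8}{70 + \left(24 + 6\right) \left(-21 - 19\right)} = -143 + \left(-2 - 20\right) \frac{12 + 8}{70 + \left(24 + 6\right) \left(-21 - 19\right)} = -143 + \left(-2 - 20\right) \frac{20}{70 + 30 \left(-40\right)} = -143 - 22 \frac{20}{70 - 1200} = -143 - 22 \frac{20}{-1130} = -143 - 22 \cdot 20 \left(- \frac{1}{1130}\right) = -143 - - \frac{44}{113} = -143 + \frac{44}{113} = - \frac{16115}{113}$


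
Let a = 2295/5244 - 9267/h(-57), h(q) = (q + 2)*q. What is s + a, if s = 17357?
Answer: 1668459867/96140 ≈ 17354.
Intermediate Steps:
h(q) = q*(2 + q) (h(q) = (2 + q)*q = q*(2 + q))
a = -242113/96140 (a = 2295/5244 - 9267*(-1/(57*(2 - 57))) = 2295*(1/5244) - 9267/((-57*(-55))) = 765/1748 - 9267/3135 = 765/1748 - 9267*1/3135 = 765/1748 - 3089/1045 = -242113/96140 ≈ -2.5183)
s + a = 17357 - 242113/96140 = 1668459867/96140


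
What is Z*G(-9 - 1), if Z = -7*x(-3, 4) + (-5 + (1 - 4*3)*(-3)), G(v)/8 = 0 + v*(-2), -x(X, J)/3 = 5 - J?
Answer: 7840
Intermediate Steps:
x(X, J) = -15 + 3*J (x(X, J) = -3*(5 - J) = -15 + 3*J)
G(v) = -16*v (G(v) = 8*(0 + v*(-2)) = 8*(0 - 2*v) = 8*(-2*v) = -16*v)
Z = 49 (Z = -7*(-15 + 3*4) + (-5 + (1 - 4*3)*(-3)) = -7*(-15 + 12) + (-5 + (1 - 12)*(-3)) = -7*(-3) + (-5 - 11*(-3)) = 21 + (-5 + 33) = 21 + 28 = 49)
Z*G(-9 - 1) = 49*(-16*(-9 - 1)) = 49*(-16*(-10)) = 49*160 = 7840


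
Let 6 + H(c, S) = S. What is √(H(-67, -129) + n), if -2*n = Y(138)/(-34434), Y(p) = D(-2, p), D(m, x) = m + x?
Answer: I*√4446311293/5739 ≈ 11.619*I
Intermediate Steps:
Y(p) = -2 + p
H(c, S) = -6 + S
n = 34/17217 (n = -(-2 + 138)/(2*(-34434)) = -68*(-1)/34434 = -½*(-68/17217) = 34/17217 ≈ 0.0019748)
√(H(-67, -129) + n) = √((-6 - 129) + 34/17217) = √(-135 + 34/17217) = √(-2324261/17217) = I*√4446311293/5739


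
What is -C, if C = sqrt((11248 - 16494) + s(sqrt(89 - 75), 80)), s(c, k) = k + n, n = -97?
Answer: -I*sqrt(5263) ≈ -72.547*I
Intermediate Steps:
s(c, k) = -97 + k (s(c, k) = k - 97 = -97 + k)
C = I*sqrt(5263) (C = sqrt((11248 - 16494) + (-97 + 80)) = sqrt(-5246 - 17) = sqrt(-5263) = I*sqrt(5263) ≈ 72.547*I)
-C = -I*sqrt(5263)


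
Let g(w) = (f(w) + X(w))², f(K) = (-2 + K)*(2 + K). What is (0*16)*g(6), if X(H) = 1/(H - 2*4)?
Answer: 0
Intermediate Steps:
X(H) = 1/(-8 + H) (X(H) = 1/(H - 8) = 1/(-8 + H))
g(w) = (-4 + w² + 1/(-8 + w))² (g(w) = ((-4 + w²) + 1/(-8 + w))² = (-4 + w² + 1/(-8 + w))²)
(0*16)*g(6) = (0*16)*((1 + (-8 + 6)*(-4 + 6²))²/(-8 + 6)²) = 0*((1 - 2*(-4 + 36))²/(-2)²) = 0*((1 - 2*32)²*(¼)) = 0*((1 - 64)²*(¼)) = 0*((-63)²*(¼)) = 0*(3969*(¼)) = 0*(3969/4) = 0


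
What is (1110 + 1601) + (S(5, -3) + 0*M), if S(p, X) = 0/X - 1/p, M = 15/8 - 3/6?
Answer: 13554/5 ≈ 2710.8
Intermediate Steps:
M = 11/8 (M = 15*(⅛) - 3*⅙ = 15/8 - ½ = 11/8 ≈ 1.3750)
S(p, X) = -1/p (S(p, X) = 0 - 1/p = -1/p)
(1110 + 1601) + (S(5, -3) + 0*M) = (1110 + 1601) + (-1/5 + 0*(11/8)) = 2711 + (-1*⅕ + 0) = 2711 + (-⅕ + 0) = 2711 - ⅕ = 13554/5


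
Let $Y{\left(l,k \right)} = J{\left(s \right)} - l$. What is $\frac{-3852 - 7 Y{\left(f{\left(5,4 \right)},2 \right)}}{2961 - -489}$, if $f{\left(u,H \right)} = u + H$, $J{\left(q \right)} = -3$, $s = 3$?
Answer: $- \frac{628}{575} \approx -1.0922$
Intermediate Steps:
$f{\left(u,H \right)} = H + u$
$Y{\left(l,k \right)} = -3 - l$
$\frac{-3852 - 7 Y{\left(f{\left(5,4 \right)},2 \right)}}{2961 - -489} = \frac{-3852 - 7 \left(-3 - \left(4 + 5\right)\right)}{2961 - -489} = \frac{-3852 - 7 \left(-3 - 9\right)}{2961 + \left(-502 + 991\right)} = \frac{-3852 - 7 \left(-3 - 9\right)}{2961 + 489} = \frac{-3852 - -84}{3450} = \left(-3852 + 84\right) \frac{1}{3450} = \left(-3768\right) \frac{1}{3450} = - \frac{628}{575}$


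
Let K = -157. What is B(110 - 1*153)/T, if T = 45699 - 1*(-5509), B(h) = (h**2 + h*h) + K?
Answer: 3541/51208 ≈ 0.069149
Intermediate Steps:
B(h) = -157 + 2*h**2 (B(h) = (h**2 + h*h) - 157 = (h**2 + h**2) - 157 = 2*h**2 - 157 = -157 + 2*h**2)
T = 51208 (T = 45699 + 5509 = 51208)
B(110 - 1*153)/T = (-157 + 2*(110 - 1*153)**2)/51208 = (-157 + 2*(110 - 153)**2)*(1/51208) = (-157 + 2*(-43)**2)*(1/51208) = (-157 + 2*1849)*(1/51208) = (-157 + 3698)*(1/51208) = 3541*(1/51208) = 3541/51208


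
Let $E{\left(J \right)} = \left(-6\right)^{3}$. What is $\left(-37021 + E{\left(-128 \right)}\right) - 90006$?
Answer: $-127243$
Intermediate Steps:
$E{\left(J \right)} = -216$
$\left(-37021 + E{\left(-128 \right)}\right) - 90006 = \left(-37021 - 216\right) - 90006 = -37237 - 90006 = -127243$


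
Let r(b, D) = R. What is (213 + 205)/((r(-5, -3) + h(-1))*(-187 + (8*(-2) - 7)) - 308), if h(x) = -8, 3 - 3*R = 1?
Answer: 19/56 ≈ 0.33929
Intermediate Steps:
R = ⅔ (R = 1 - ⅓*1 = 1 - ⅓ = ⅔ ≈ 0.66667)
r(b, D) = ⅔
(213 + 205)/((r(-5, -3) + h(-1))*(-187 + (8*(-2) - 7)) - 308) = (213 + 205)/((⅔ - 8)*(-187 + (8*(-2) - 7)) - 308) = 418/(-22*(-187 + (-16 - 7))/3 - 308) = 418/(-22*(-187 - 23)/3 - 308) = 418/(-22/3*(-210) - 308) = 418/(1540 - 308) = 418/1232 = 418*(1/1232) = 19/56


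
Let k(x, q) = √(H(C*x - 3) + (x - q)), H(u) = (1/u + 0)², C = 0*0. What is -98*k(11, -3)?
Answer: -98*√127/3 ≈ -368.13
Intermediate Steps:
C = 0
H(u) = u⁻² (H(u) = (1/u)² = u⁻²)
k(x, q) = √(⅑ + x - q) (k(x, q) = √((0*x - 3)⁻² + (x - q)) = √((0 - 3)⁻² + (x - q)) = √((-3)⁻² + (x - q)) = √(⅑ + (x - q)) = √(⅑ + x - q))
-98*k(11, -3) = -98*√(1 - 9*(-3) + 9*11)/3 = -98*√(1 + 27 + 99)/3 = -98*√127/3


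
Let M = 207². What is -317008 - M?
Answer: -359857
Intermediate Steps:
M = 42849
-317008 - M = -317008 - 1*42849 = -317008 - 42849 = -359857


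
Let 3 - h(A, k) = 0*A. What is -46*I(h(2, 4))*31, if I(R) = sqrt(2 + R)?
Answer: -1426*sqrt(5) ≈ -3188.6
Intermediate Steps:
h(A, k) = 3 (h(A, k) = 3 - 0*A = 3 - 1*0 = 3 + 0 = 3)
-46*I(h(2, 4))*31 = -46*sqrt(2 + 3)*31 = -46*sqrt(5)*31 = -1426*sqrt(5)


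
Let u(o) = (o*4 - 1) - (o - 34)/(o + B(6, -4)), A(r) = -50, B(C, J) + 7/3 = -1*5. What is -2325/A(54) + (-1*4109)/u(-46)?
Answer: 51125/746 ≈ 68.532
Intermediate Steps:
B(C, J) = -22/3 (B(C, J) = -7/3 - 1*5 = -7/3 - 5 = -22/3)
u(o) = -1 + 4*o - (-34 + o)/(-22/3 + o) (u(o) = (o*4 - 1) - (o - 34)/(o - 22/3) = (4*o - 1) - (-34 + o)/(-22/3 + o) = (-1 + 4*o) - (-34 + o)/(-22/3 + o) = -1 + 4*o - (-34 + o)/(-22/3 + o))
-2325/A(54) + (-1*4109)/u(-46) = -2325/(-50) + (-1*4109)/((2*(62 - 47*(-46) + 6*(-46)²)/(-22 + 3*(-46)))) = -2325*(-1/50) - 4109*(-22 - 138)/(2*(62 + 2162 + 6*2116)) = 93/2 - 4109*(-80/(62 + 2162 + 12696)) = 93/2 - 4109/(2*(-1/160)*14920) = 93/2 - 4109/(-373/2) = 93/2 - 4109*(-2/373) = 93/2 + 8218/373 = 51125/746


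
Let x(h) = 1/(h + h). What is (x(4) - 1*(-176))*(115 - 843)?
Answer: -128219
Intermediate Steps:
x(h) = 1/(2*h)
(x(4) - 1*(-176))*(115 - 843) = ((½)/4 - 1*(-176))*(115 - 843) = ((½)*(¼) + 176)*(-728) = (⅛ + 176)*(-728) = (1409/8)*(-728) = -128219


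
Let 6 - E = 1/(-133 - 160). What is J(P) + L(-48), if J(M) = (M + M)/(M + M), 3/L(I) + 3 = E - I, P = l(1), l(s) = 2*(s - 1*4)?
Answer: 15823/14944 ≈ 1.0588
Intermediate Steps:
l(s) = -8 + 2*s (l(s) = 2*(s - 4) = 2*(-4 + s) = -8 + 2*s)
P = -6 (P = -8 + 2*1 = -8 + 2 = -6)
E = 1759/293 (E = 6 - 1/(-133 - 160) = 6 - 1/(-293) = 6 - 1*(-1/293) = 6 + 1/293 = 1759/293 ≈ 6.0034)
L(I) = 3/(880/293 - I) (L(I) = 3/(-3 + (1759/293 - I)) = 3/(880/293 - I))
J(M) = 1 (J(M) = (2*M)/((2*M)) = (2*M)*(1/(2*M)) = 1)
J(P) + L(-48) = 1 - 879/(-880 + 293*(-48)) = 1 - 879/(-880 - 14064) = 1 - 879/(-14944) = 1 - 879*(-1/14944) = 1 + 879/14944 = 15823/14944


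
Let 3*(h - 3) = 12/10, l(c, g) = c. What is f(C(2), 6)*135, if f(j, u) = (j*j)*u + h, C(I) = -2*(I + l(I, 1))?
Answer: 52299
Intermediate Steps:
h = 17/5 (h = 3 + (12/10)/3 = 3 + (12*(⅒))/3 = 3 + (⅓)*(6/5) = 3 + ⅖ = 17/5 ≈ 3.4000)
C(I) = -4*I (C(I) = -2*(I + I) = -4*I)
f(j, u) = 17/5 + u*j² (f(j, u) = (j*j)*u + 17/5 = j²*u + 17/5 = u*j² + 17/5 = 17/5 + u*j²)
f(C(2), 6)*135 = (17/5 + 6*(-4*2)²)*135 = (17/5 + 6*(-8)²)*135 = (17/5 + 6*64)*135 = (17/5 + 384)*135 = (1937/5)*135 = 52299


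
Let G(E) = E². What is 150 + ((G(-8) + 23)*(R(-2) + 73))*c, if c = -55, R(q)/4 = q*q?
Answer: -425715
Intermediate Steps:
R(q) = 4*q² (R(q) = 4*(q*q) = 4*q²)
150 + ((G(-8) + 23)*(R(-2) + 73))*c = 150 + (((-8)² + 23)*(4*(-2)² + 73))*(-55) = 150 + ((64 + 23)*(4*4 + 73))*(-55) = 150 + (87*(16 + 73))*(-55) = 150 + (87*89)*(-55) = 150 + 7743*(-55) = 150 - 425865 = -425715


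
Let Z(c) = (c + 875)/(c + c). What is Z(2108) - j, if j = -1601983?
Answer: 6753963311/4216 ≈ 1.6020e+6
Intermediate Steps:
Z(c) = (875 + c)/(2*c) (Z(c) = (875 + c)/((2*c)) = (875 + c)*(1/(2*c)) = (875 + c)/(2*c))
Z(2108) - j = (1/2)*(875 + 2108)/2108 - 1*(-1601983) = (1/2)*(1/2108)*2983 + 1601983 = 2983/4216 + 1601983 = 6753963311/4216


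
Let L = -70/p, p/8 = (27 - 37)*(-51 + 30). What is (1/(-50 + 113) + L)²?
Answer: 169/254016 ≈ 0.00066531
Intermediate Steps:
p = 1680 (p = 8*((27 - 37)*(-51 + 30)) = 8*(-10*(-21)) = 8*210 = 1680)
L = -1/24 (L = -70/1680 = -70*1/1680 = -1/24 ≈ -0.041667)
(1/(-50 + 113) + L)² = (1/(-50 + 113) - 1/24)² = (1/63 - 1/24)² = (-13/504)² = 169/254016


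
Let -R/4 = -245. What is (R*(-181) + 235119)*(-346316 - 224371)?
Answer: -32950896693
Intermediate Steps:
R = 980 (R = -4*(-245) = 980)
(R*(-181) + 235119)*(-346316 - 224371) = (980*(-181) + 235119)*(-346316 - 224371) = (-177380 + 235119)*(-570687) = 57739*(-570687) = -32950896693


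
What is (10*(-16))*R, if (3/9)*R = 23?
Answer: -11040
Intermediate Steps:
R = 69 (R = 3*23 = 69)
(10*(-16))*R = (10*(-16))*69 = -160*69 = -11040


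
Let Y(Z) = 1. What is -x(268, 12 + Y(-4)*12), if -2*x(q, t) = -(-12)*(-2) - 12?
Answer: -18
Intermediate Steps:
x(q, t) = 18 (x(q, t) = -(-(-12)*(-2) - 12)/2 = -(-3*8 - 12)/2 = -(-24 - 12)/2 = -½*(-36) = 18)
-x(268, 12 + Y(-4)*12) = -1*18 = -18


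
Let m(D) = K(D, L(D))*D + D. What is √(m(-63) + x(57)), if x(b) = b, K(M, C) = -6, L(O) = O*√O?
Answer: 2*√93 ≈ 19.287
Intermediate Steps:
L(O) = O^(3/2)
m(D) = -5*D (m(D) = -6*D + D = -5*D)
√(m(-63) + x(57)) = √(-5*(-63) + 57) = √(315 + 57) = √372 = 2*√93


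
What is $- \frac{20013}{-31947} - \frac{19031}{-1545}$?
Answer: $\frac{212967814}{16452705} \approx 12.944$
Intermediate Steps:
$- \frac{20013}{-31947} - \frac{19031}{-1545} = \left(-20013\right) \left(- \frac{1}{31947}\right) - - \frac{19031}{1545} = \frac{6671}{10649} + \frac{19031}{1545} = \frac{212967814}{16452705}$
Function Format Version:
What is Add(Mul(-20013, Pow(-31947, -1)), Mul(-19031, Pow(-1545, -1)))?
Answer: Rational(212967814, 16452705) ≈ 12.944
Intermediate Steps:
Add(Mul(-20013, Pow(-31947, -1)), Mul(-19031, Pow(-1545, -1))) = Add(Mul(-20013, Rational(-1, 31947)), Mul(-19031, Rational(-1, 1545))) = Add(Rational(6671, 10649), Rational(19031, 1545)) = Rational(212967814, 16452705)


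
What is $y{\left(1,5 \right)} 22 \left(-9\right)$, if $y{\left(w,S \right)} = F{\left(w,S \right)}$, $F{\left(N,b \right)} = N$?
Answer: $-198$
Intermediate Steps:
$y{\left(w,S \right)} = w$
$y{\left(1,5 \right)} 22 \left(-9\right) = 1 \cdot 22 \left(-9\right) = 22 \left(-9\right) = -198$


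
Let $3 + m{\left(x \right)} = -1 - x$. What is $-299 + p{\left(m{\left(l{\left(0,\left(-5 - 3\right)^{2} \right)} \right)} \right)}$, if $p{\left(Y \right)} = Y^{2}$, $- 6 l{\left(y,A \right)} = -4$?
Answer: $- \frac{2495}{9} \approx -277.22$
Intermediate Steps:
$l{\left(y,A \right)} = \frac{2}{3}$ ($l{\left(y,A \right)} = \left(- \frac{1}{6}\right) \left(-4\right) = \frac{2}{3}$)
$m{\left(x \right)} = -4 - x$ ($m{\left(x \right)} = -3 - \left(1 + x\right) = -4 - x$)
$-299 + p{\left(m{\left(l{\left(0,\left(-5 - 3\right)^{2} \right)} \right)} \right)} = -299 + \left(-4 - \frac{2}{3}\right)^{2} = -299 + \left(- \frac{14}{3}\right)^{2} = -299 + \frac{196}{9} = - \frac{2495}{9}$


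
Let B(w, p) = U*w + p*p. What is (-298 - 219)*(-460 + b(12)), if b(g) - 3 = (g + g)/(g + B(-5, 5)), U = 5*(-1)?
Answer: 7318135/31 ≈ 2.3607e+5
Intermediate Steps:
U = -5
B(w, p) = p**2 - 5*w (B(w, p) = -5*w + p*p = -5*w + p**2 = p**2 - 5*w)
b(g) = 3 + 2*g/(50 + g) (b(g) = 3 + (g + g)/(g + (5**2 - 5*(-5))) = 3 + (2*g)/(g + (25 + 25)) = 3 + (2*g)/(g + 50) = 3 + (2*g)/(50 + g) = 3 + 2*g/(50 + g))
(-298 - 219)*(-460 + b(12)) = (-298 - 219)*(-460 + 5*(30 + 12)/(50 + 12)) = -517*(-460 + 5*42/62) = -517*(-460 + 5*(1/62)*42) = -517*(-460 + 105/31) = -517*(-14155/31) = 7318135/31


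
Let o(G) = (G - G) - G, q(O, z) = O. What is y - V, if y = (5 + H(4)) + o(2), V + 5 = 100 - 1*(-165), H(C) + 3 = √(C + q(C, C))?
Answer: -260 + 2*√2 ≈ -257.17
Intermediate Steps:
H(C) = -3 + √2*√C (H(C) = -3 + √(C + C) = -3 + √(2*C) = -3 + √2*√C)
V = 260 (V = -5 + (100 - 1*(-165)) = -5 + (100 + 165) = -5 + 265 = 260)
o(G) = -G (o(G) = 0 - G = -G)
y = 2*√2 (y = (5 + (-3 + √2*√4)) - 1*2 = (5 + (-3 + √2*2)) - 2 = (5 + (-3 + 2*√2)) - 2 = (2 + 2*√2) - 2 = 2*√2 ≈ 2.8284)
y - V = 2*√2 - 1*260 = 2*√2 - 260 = -260 + 2*√2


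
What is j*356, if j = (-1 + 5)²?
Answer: 5696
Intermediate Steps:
j = 16 (j = 4² = 16)
j*356 = 16*356 = 5696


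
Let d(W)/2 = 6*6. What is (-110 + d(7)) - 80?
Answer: -118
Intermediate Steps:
d(W) = 72 (d(W) = 2*(6*6) = 2*36 = 72)
(-110 + d(7)) - 80 = (-110 + 72) - 80 = -38 - 80 = -118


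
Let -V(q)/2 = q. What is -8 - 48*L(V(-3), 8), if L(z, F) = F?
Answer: -392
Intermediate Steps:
V(q) = -2*q
-8 - 48*L(V(-3), 8) = -8 - 48*8 = -8 - 384 = -392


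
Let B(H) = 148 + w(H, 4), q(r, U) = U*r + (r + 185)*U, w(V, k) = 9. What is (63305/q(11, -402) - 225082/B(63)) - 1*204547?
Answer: -2691064239539/13064598 ≈ -2.0598e+5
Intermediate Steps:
q(r, U) = U*r + U*(185 + r) (q(r, U) = U*r + (185 + r)*U = U*r + U*(185 + r))
B(H) = 157 (B(H) = 148 + 9 = 157)
(63305/q(11, -402) - 225082/B(63)) - 1*204547 = (63305/((-402*(185 + 2*11))) - 225082/157) - 1*204547 = (63305/((-402*(185 + 22))) - 225082*1/157) - 204547 = (63305/((-402*207)) - 225082/157) - 204547 = (63305/(-83214) - 225082/157) - 204547 = (63305*(-1/83214) - 225082/157) - 204547 = (-63305/83214 - 225082/157) - 204547 = -18739912433/13064598 - 204547 = -2691064239539/13064598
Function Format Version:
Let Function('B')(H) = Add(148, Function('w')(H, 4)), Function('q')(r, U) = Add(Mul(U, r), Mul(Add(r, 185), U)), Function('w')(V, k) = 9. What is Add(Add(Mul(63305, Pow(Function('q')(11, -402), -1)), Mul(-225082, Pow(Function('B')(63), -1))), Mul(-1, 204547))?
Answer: Rational(-2691064239539, 13064598) ≈ -2.0598e+5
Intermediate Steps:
Function('q')(r, U) = Add(Mul(U, r), Mul(U, Add(185, r))) (Function('q')(r, U) = Add(Mul(U, r), Mul(Add(185, r), U)) = Add(Mul(U, r), Mul(U, Add(185, r))))
Function('B')(H) = 157 (Function('B')(H) = Add(148, 9) = 157)
Add(Add(Mul(63305, Pow(Function('q')(11, -402), -1)), Mul(-225082, Pow(Function('B')(63), -1))), Mul(-1, 204547)) = Add(Add(Mul(63305, Pow(Mul(-402, Add(185, Mul(2, 11))), -1)), Mul(-225082, Pow(157, -1))), Mul(-1, 204547)) = Add(Add(Mul(63305, Pow(Mul(-402, Add(185, 22)), -1)), Mul(-225082, Rational(1, 157))), -204547) = Add(Add(Mul(63305, Pow(Mul(-402, 207), -1)), Rational(-225082, 157)), -204547) = Add(Add(Mul(63305, Pow(-83214, -1)), Rational(-225082, 157)), -204547) = Add(Add(Mul(63305, Rational(-1, 83214)), Rational(-225082, 157)), -204547) = Add(Add(Rational(-63305, 83214), Rational(-225082, 157)), -204547) = Add(Rational(-18739912433, 13064598), -204547) = Rational(-2691064239539, 13064598)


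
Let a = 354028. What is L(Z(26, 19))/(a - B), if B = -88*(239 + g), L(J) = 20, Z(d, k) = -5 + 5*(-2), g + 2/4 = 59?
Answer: 5/95052 ≈ 5.2603e-5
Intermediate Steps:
g = 117/2 (g = -1/2 + 59 = 117/2 ≈ 58.500)
Z(d, k) = -15 (Z(d, k) = -5 - 10 = -15)
B = -26180 (B = -88*(239 + 117/2) = -88*595/2 = -26180)
L(Z(26, 19))/(a - B) = 20/(354028 - 1*(-26180)) = 20/(354028 + 26180) = 20/380208 = 20*(1/380208) = 5/95052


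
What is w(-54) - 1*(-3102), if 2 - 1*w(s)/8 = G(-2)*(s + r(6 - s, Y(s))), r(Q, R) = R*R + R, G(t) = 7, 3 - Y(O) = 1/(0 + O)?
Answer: 3982324/729 ≈ 5462.7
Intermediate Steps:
Y(O) = 3 - 1/O (Y(O) = 3 - 1/(0 + O) = 3 - 1/O)
r(Q, R) = R + R² (r(Q, R) = R² + R = R + R²)
w(s) = 16 - 56*s - 56*(3 - 1/s)*(4 - 1/s) (w(s) = 16 - 56*(s + (3 - 1/s)*(1 + (3 - 1/s))) = 16 - 56*(s + (3 - 1/s)*(4 - 1/s)) = 16 - 8*(7*s + 7*(3 - 1/s)*(4 - 1/s)) = 16 + (-56*s - 56*(3 - 1/s)*(4 - 1/s)) = 16 - 56*s - 56*(3 - 1/s)*(4 - 1/s))
w(-54) - 1*(-3102) = (-656 - 56*(-54) - 56/(-54)² + 392/(-54)) - 1*(-3102) = (-656 + 3024 - 56*1/2916 + 392*(-1/54)) + 3102 = (-656 + 3024 - 14/729 - 196/27) + 3102 = 1720966/729 + 3102 = 3982324/729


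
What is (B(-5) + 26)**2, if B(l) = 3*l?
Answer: 121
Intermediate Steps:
(B(-5) + 26)**2 = (3*(-5) + 26)**2 = (-15 + 26)**2 = 11**2 = 121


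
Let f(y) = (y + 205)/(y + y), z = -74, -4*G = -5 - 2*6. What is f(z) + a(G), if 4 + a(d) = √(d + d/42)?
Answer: -723/148 + √30702/84 ≈ -2.7992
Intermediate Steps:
G = 17/4 (G = -(-5 - 2*6)/4 = -(-5 - 12)/4 = -¼*(-17) = 17/4 ≈ 4.2500)
f(y) = (205 + y)/(2*y) (f(y) = (205 + y)/((2*y)) = (205 + y)*(1/(2*y)) = (205 + y)/(2*y))
a(d) = -4 + √1806*√d/42 (a(d) = -4 + √(d + d/42) = -4 + √(43*d/42) = -4 + √1806*√d/42)
f(z) + a(G) = (½)*(205 - 74)/(-74) + (-4 + √1806*√(17/4)/42) = (½)*(-1/74)*131 + (-4 + √1806*(√17/2)/42) = -131/148 + (-4 + √30702/84) = -723/148 + √30702/84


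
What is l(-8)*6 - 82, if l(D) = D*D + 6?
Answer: 338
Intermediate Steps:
l(D) = 6 + D² (l(D) = D² + 6 = 6 + D²)
l(-8)*6 - 82 = (6 + (-8)²)*6 - 82 = (6 + 64)*6 - 82 = 70*6 - 82 = 420 - 82 = 338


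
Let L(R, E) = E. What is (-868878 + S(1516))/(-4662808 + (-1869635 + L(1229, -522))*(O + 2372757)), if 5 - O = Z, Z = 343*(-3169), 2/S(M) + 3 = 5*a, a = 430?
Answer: 1865481064/13891607577850367 ≈ 1.3429e-7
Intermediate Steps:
S(M) = 2/2147 (S(M) = 2/(-3 + 5*430) = 2/(-3 + 2150) = 2/2147)
Z = -1086967
O = 1086972 (O = 5 - 1*(-1086967) = 5 + 1086967 = 1086972)
(-868878 + S(1516))/(-4662808 + (-1869635 + L(1229, -522))*(O + 2372757)) = (-868878 + 2/2147)/(-4662808 + (-1869635 - 522)*(1086972 + 2372757)) = -1865481064/(2147*(-4662808 - 1870157*3459729)) = -1865481064/(2147*(-4662808 - 6470236407453)) = -1865481064/2147/(-6470241070261) = -1865481064/2147*(-1/6470241070261) = 1865481064/13891607577850367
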